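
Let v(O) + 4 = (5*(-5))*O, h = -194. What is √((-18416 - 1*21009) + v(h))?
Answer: I*√34579 ≈ 185.95*I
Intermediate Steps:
v(O) = -4 - 25*O (v(O) = -4 + (5*(-5))*O = -4 - 25*O)
√((-18416 - 1*21009) + v(h)) = √((-18416 - 1*21009) + (-4 - 25*(-194))) = √((-18416 - 21009) + (-4 + 4850)) = √(-39425 + 4846) = √(-34579) = I*√34579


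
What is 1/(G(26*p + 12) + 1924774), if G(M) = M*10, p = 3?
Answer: 1/1925674 ≈ 5.1930e-7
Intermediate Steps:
G(M) = 10*M
1/(G(26*p + 12) + 1924774) = 1/(10*(26*3 + 12) + 1924774) = 1/(10*(78 + 12) + 1924774) = 1/(10*90 + 1924774) = 1/(900 + 1924774) = 1/1925674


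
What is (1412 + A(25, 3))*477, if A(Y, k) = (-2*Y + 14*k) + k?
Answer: 671139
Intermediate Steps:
A(Y, k) = -2*Y + 15*k
(1412 + A(25, 3))*477 = (1412 + (-2*25 + 15*3))*477 = (1412 + (-50 + 45))*477 = (1412 - 5)*477 = 1407*477 = 671139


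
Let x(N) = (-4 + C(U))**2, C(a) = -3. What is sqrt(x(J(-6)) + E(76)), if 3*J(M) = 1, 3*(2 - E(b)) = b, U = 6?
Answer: sqrt(231)/3 ≈ 5.0662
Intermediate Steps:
E(b) = 2 - b/3
J(M) = 1/3 (J(M) = (1/3)*1 = 1/3)
x(N) = 49 (x(N) = (-4 - 3)**2 = (-7)**2 = 49)
sqrt(x(J(-6)) + E(76)) = sqrt(49 + (2 - 1/3*76)) = sqrt(49 + (2 - 76/3)) = sqrt(49 - 70/3) = sqrt(77/3) = sqrt(231)/3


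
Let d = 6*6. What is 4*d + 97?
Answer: 241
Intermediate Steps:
d = 36
4*d + 97 = 4*36 + 97 = 144 + 97 = 241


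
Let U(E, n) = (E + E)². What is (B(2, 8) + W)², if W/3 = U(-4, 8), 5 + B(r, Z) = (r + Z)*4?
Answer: 51529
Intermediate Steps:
U(E, n) = 4*E² (U(E, n) = (2*E)² = 4*E²)
B(r, Z) = -5 + 4*Z + 4*r (B(r, Z) = -5 + (r + Z)*4 = -5 + (Z + r)*4 = -5 + (4*Z + 4*r) = -5 + 4*Z + 4*r)
W = 192 (W = 3*(4*(-4)²) = 3*(4*16) = 3*64 = 192)
(B(2, 8) + W)² = ((-5 + 4*8 + 4*2) + 192)² = ((-5 + 32 + 8) + 192)² = (35 + 192)² = 227² = 51529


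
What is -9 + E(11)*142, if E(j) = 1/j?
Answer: 43/11 ≈ 3.9091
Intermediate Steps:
-9 + E(11)*142 = -9 + 142/11 = 43/11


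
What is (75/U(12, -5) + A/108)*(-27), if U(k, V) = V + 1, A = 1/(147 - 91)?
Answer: 113399/224 ≈ 506.25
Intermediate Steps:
A = 1/56 ≈ 0.017857
U(k, V) = 1 + V
(75/U(12, -5) + A/108)*(-27) = (75/(1 - 5) + (1/56)/108)*(-27) = (75/(-4) + (1/56)*(1/108))*(-27) = (75*(-¼) + 1/6048)*(-27) = (-75/4 + 1/6048)*(-27) = -113399/6048*(-27) = 113399/224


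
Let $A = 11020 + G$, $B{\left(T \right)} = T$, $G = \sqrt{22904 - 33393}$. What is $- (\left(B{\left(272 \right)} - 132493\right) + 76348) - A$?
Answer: $44853 - i \sqrt{10489} \approx 44853.0 - 102.42 i$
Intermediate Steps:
$G = i \sqrt{10489}$ ($G = \sqrt{-10489} = i \sqrt{10489} \approx 102.42 i$)
$A = 11020 + i \sqrt{10489} \approx 11020.0 + 102.42 i$
$- (\left(B{\left(272 \right)} - 132493\right) + 76348) - A = - (\left(272 - 132493\right) + 76348) - \left(11020 + i \sqrt{10489}\right) = - (-132221 + 76348) - \left(11020 + i \sqrt{10489}\right) = \left(-1\right) \left(-55873\right) - \left(11020 + i \sqrt{10489}\right) = 55873 - \left(11020 + i \sqrt{10489}\right) = 44853 - i \sqrt{10489}$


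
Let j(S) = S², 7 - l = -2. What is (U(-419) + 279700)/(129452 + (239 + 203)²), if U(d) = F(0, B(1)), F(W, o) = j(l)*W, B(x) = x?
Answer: 69925/81204 ≈ 0.86110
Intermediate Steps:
l = 9 (l = 7 - 1*(-2) = 7 + 2 = 9)
F(W, o) = 81*W (F(W, o) = 9²*W = 81*W)
U(d) = 0 (U(d) = 81*0 = 0)
(U(-419) + 279700)/(129452 + (239 + 203)²) = (0 + 279700)/(129452 + (239 + 203)²) = 279700/(129452 + 442²) = 279700/(129452 + 195364) = 279700/324816 = 279700*(1/324816) = 69925/81204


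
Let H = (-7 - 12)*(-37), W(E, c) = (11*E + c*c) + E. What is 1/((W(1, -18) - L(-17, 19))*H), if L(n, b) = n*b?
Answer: 1/463277 ≈ 2.1585e-6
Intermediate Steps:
L(n, b) = b*n
W(E, c) = c² + 12*E (W(E, c) = (11*E + c²) + E = (c² + 11*E) + E = c² + 12*E)
H = 703 (H = -19*(-37) = 703)
1/((W(1, -18) - L(-17, 19))*H) = 1/((((-18)² + 12*1) - 19*(-17))*703) = 1/(((324 + 12) - 1*(-323))*703) = 1/((336 + 323)*703) = 1/(659*703) = 1/463277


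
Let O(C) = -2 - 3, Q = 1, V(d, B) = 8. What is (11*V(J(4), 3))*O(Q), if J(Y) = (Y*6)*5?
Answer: -440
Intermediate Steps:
J(Y) = 30*Y (J(Y) = (6*Y)*5 = 30*Y)
O(C) = -5
(11*V(J(4), 3))*O(Q) = (11*8)*(-5) = 88*(-5) = -440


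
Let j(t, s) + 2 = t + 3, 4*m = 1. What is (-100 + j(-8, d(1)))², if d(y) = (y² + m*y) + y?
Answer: 11449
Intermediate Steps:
m = ¼ (m = (¼)*1 = ¼ ≈ 0.25000)
d(y) = y² + 5*y/4 (d(y) = (y² + y/4) + y = y² + 5*y/4)
j(t, s) = 1 + t (j(t, s) = -2 + (t + 3) = -2 + (3 + t) = 1 + t)
(-100 + j(-8, d(1)))² = (-100 + (1 - 8))² = (-100 - 7)² = (-107)² = 11449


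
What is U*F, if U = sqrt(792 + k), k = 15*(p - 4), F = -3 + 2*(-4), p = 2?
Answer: -11*sqrt(762) ≈ -303.65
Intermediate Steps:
F = -11 (F = -3 - 8 = -11)
k = -30 (k = 15*(2 - 4) = 15*(-2) = -30)
U = sqrt(762) (U = sqrt(792 - 30) = sqrt(762) ≈ 27.604)
U*F = sqrt(762)*(-11) = -11*sqrt(762)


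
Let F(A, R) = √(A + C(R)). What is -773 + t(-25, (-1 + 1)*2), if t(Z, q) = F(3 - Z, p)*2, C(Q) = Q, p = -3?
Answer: -763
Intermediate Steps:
F(A, R) = √(A + R)
t(Z, q) = 2*√(-Z) (t(Z, q) = √((3 - Z) - 3)*2 = √(-Z)*2 = 2*√(-Z))
-773 + t(-25, (-1 + 1)*2) = -773 + 2*√(-1*(-25)) = -773 + 2*√25 = -773 + 2*5 = -773 + 10 = -763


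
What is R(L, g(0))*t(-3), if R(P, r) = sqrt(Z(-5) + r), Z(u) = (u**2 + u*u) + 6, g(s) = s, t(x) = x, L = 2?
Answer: -6*sqrt(14) ≈ -22.450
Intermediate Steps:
Z(u) = 6 + 2*u**2 (Z(u) = (u**2 + u**2) + 6 = 2*u**2 + 6 = 6 + 2*u**2)
R(P, r) = sqrt(56 + r) (R(P, r) = sqrt((6 + 2*(-5)**2) + r) = sqrt((6 + 2*25) + r) = sqrt((6 + 50) + r) = sqrt(56 + r))
R(L, g(0))*t(-3) = sqrt(56 + 0)*(-3) = sqrt(56)*(-3) = (2*sqrt(14))*(-3) = -6*sqrt(14)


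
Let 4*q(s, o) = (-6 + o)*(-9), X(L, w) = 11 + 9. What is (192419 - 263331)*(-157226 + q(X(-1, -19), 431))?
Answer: 11217019712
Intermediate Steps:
X(L, w) = 20
q(s, o) = 27/2 - 9*o/4 (q(s, o) = ((-6 + o)*(-9))/4 = (54 - 9*o)/4 = 27/2 - 9*o/4)
(192419 - 263331)*(-157226 + q(X(-1, -19), 431)) = (192419 - 263331)*(-157226 + (27/2 - 9/4*431)) = -70912*(-157226 + (27/2 - 3879/4)) = -70912*(-157226 - 3825/4) = -70912*(-632729/4) = 11217019712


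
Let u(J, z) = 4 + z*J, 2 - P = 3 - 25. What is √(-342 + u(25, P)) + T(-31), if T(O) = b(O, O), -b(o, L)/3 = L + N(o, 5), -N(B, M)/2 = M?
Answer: 123 + √262 ≈ 139.19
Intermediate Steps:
N(B, M) = -2*M
b(o, L) = 30 - 3*L (b(o, L) = -3*(L - 2*5) = -3*(L - 10) = -3*(-10 + L) = 30 - 3*L)
P = 24 (P = 2 - (3 - 25) = 2 - 1*(-22) = 2 + 22 = 24)
u(J, z) = 4 + J*z
T(O) = 30 - 3*O
√(-342 + u(25, P)) + T(-31) = √(-342 + (4 + 25*24)) + (30 - 3*(-31)) = √(-342 + (4 + 600)) + (30 + 93) = √(-342 + 604) + 123 = √262 + 123 = 123 + √262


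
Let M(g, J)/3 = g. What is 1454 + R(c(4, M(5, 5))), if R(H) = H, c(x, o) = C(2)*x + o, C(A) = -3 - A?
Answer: 1449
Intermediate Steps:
M(g, J) = 3*g
c(x, o) = o - 5*x (c(x, o) = (-3 - 1*2)*x + o = (-3 - 2)*x + o = -5*x + o = o - 5*x)
1454 + R(c(4, M(5, 5))) = 1454 + (3*5 - 5*4) = 1454 + (15 - 20) = 1454 - 5 = 1449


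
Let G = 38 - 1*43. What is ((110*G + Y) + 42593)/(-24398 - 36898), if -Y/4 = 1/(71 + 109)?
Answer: -945967/1379160 ≈ -0.68590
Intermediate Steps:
Y = -1/45 (Y = -4/(71 + 109) = -4/180 = -4*1/180 = -1/45 ≈ -0.022222)
G = -5 (G = 38 - 43 = -5)
((110*G + Y) + 42593)/(-24398 - 36898) = ((110*(-5) - 1/45) + 42593)/(-24398 - 36898) = ((-550 - 1/45) + 42593)/(-61296) = (-24751/45 + 42593)*(-1/61296) = (1891934/45)*(-1/61296) = -945967/1379160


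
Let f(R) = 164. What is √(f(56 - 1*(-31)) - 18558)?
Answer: I*√18394 ≈ 135.62*I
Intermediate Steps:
√(f(56 - 1*(-31)) - 18558) = √(164 - 18558) = √(-18394) = I*√18394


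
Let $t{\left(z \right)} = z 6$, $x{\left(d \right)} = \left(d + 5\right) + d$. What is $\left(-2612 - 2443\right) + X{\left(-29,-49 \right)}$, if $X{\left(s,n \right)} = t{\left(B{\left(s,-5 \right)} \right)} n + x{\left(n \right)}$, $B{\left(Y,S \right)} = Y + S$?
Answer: $4848$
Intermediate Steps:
$B{\left(Y,S \right)} = S + Y$
$x{\left(d \right)} = 5 + 2 d$ ($x{\left(d \right)} = \left(5 + d\right) + d = 5 + 2 d$)
$t{\left(z \right)} = 6 z$
$X{\left(s,n \right)} = 5 + 2 n + n \left(-30 + 6 s\right)$ ($X{\left(s,n \right)} = 6 \left(-5 + s\right) n + \left(5 + 2 n\right) = \left(-30 + 6 s\right) n + \left(5 + 2 n\right) = n \left(-30 + 6 s\right) + \left(5 + 2 n\right) = 5 + 2 n + n \left(-30 + 6 s\right)$)
$\left(-2612 - 2443\right) + X{\left(-29,-49 \right)} = \left(-2612 - 2443\right) + \left(5 - -1372 + 6 \left(-49\right) \left(-29\right)\right) = -5055 + \left(5 + 1372 + 8526\right) = -5055 + 9903 = 4848$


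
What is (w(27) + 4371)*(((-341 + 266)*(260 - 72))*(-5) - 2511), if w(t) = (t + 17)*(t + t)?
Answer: 458721783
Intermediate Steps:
w(t) = 2*t*(17 + t) (w(t) = (17 + t)*(2*t) = 2*t*(17 + t))
(w(27) + 4371)*(((-341 + 266)*(260 - 72))*(-5) - 2511) = (2*27*(17 + 27) + 4371)*(((-341 + 266)*(260 - 72))*(-5) - 2511) = (2*27*44 + 4371)*(-75*188*(-5) - 2511) = (2376 + 4371)*(-14100*(-5) - 2511) = 6747*(70500 - 2511) = 6747*67989 = 458721783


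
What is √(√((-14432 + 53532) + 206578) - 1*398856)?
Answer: √(-398856 + √245678) ≈ 631.16*I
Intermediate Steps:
√(√((-14432 + 53532) + 206578) - 1*398856) = √(√(39100 + 206578) - 398856) = √(√245678 - 398856) = √(-398856 + √245678)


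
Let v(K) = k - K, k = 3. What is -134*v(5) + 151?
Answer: 419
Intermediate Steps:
v(K) = 3 - K
-134*v(5) + 151 = -134*(3 - 1*5) + 151 = -134*(3 - 5) + 151 = -134*(-2) + 151 = 268 + 151 = 419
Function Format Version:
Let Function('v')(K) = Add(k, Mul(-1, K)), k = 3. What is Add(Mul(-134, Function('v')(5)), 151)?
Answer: 419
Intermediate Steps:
Function('v')(K) = Add(3, Mul(-1, K))
Add(Mul(-134, Function('v')(5)), 151) = Add(Mul(-134, Add(3, Mul(-1, 5))), 151) = Add(Mul(-134, Add(3, -5)), 151) = Add(Mul(-134, -2), 151) = Add(268, 151) = 419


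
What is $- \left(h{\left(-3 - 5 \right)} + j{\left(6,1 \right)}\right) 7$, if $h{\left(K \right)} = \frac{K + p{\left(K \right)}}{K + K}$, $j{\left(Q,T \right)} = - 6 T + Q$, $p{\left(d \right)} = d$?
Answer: $-7$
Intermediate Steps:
$j{\left(Q,T \right)} = Q - 6 T$
$h{\left(K \right)} = 1$ ($h{\left(K \right)} = \frac{K + K}{K + K} = \frac{2 K}{2 K} = 2 K \frac{1}{2 K} = 1$)
$- \left(h{\left(-3 - 5 \right)} + j{\left(6,1 \right)}\right) 7 = - \left(1 + \left(6 - 6\right)\right) 7 = - \left(1 + 0\right) 7 = - 1 \cdot 7 = \left(-1\right) 7 = -7$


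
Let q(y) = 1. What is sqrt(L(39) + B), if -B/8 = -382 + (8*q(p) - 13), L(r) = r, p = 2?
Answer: sqrt(3135) ≈ 55.991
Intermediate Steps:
B = 3096 (B = -8*(-382 + (8*1 - 13)) = -8*(-382 + (8 - 13)) = -8*(-382 - 5) = -8*(-387) = 3096)
sqrt(L(39) + B) = sqrt(39 + 3096) = sqrt(3135)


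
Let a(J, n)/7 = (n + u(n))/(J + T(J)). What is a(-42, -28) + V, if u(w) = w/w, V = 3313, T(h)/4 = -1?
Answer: 152587/46 ≈ 3317.1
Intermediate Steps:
T(h) = -4 (T(h) = 4*(-1) = -4)
u(w) = 1
a(J, n) = 7*(1 + n)/(-4 + J) (a(J, n) = 7*((n + 1)/(J - 4)) = 7*((1 + n)/(-4 + J)) = 7*(1 + n)/(-4 + J))
a(-42, -28) + V = 7*(1 - 28)/(-4 - 42) + 3313 = 7*(-27)/(-46) + 3313 = 7*(-1/46)*(-27) + 3313 = 189/46 + 3313 = 152587/46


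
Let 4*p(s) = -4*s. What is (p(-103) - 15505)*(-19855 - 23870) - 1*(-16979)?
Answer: 673469429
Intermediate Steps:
p(s) = -s (p(s) = (-4*s)/4 = -s)
(p(-103) - 15505)*(-19855 - 23870) - 1*(-16979) = (-1*(-103) - 15505)*(-19855 - 23870) - 1*(-16979) = (103 - 15505)*(-43725) + 16979 = -15402*(-43725) + 16979 = 673452450 + 16979 = 673469429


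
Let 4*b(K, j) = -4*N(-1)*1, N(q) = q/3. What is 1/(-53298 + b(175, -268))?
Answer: -3/159893 ≈ -1.8763e-5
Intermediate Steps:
N(q) = q/3 (N(q) = q*(⅓) = q/3)
b(K, j) = ⅓ (b(K, j) = (-4*(-1)/3*1)/4 = (-4*(-⅓)*1)/4 = ((4/3)*1)/4 = (¼)*(4/3) = ⅓)
1/(-53298 + b(175, -268)) = 1/(-53298 + ⅓) = 1/(-159893/3) = -3/159893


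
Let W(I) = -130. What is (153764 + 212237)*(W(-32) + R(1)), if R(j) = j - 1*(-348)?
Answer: 80154219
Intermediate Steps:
R(j) = 348 + j (R(j) = j + 348 = 348 + j)
(153764 + 212237)*(W(-32) + R(1)) = (153764 + 212237)*(-130 + (348 + 1)) = 366001*(-130 + 349) = 366001*219 = 80154219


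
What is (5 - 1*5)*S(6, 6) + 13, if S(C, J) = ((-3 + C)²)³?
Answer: 13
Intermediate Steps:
S(C, J) = (-3 + C)⁶
(5 - 1*5)*S(6, 6) + 13 = (5 - 1*5)*(-3 + 6)⁶ + 13 = (5 - 5)*3⁶ + 13 = 0*729 + 13 = 0 + 13 = 13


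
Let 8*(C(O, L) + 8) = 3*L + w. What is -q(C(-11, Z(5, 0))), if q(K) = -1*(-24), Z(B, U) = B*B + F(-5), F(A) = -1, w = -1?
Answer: -24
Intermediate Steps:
Z(B, U) = -1 + B² (Z(B, U) = B*B - 1 = B² - 1 = -1 + B²)
C(O, L) = -65/8 + 3*L/8 (C(O, L) = -8 + (3*L - 1)/8 = -8 + (-1 + 3*L)/8 = -8 + (-⅛ + 3*L/8) = -65/8 + 3*L/8)
q(K) = 24
-q(C(-11, Z(5, 0))) = -1*24 = -24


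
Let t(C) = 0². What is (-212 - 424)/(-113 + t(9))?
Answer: 636/113 ≈ 5.6283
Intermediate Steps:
t(C) = 0
(-212 - 424)/(-113 + t(9)) = (-212 - 424)/(-113 + 0) = -636/(-113) = -636*(-1/113) = 636/113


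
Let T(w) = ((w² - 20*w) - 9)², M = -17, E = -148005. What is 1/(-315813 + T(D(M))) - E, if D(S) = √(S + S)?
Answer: (254568600*√34 + 48481109819*I)/(4*(430*√34 + 81891*I)) ≈ 1.4801e+5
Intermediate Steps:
D(S) = √2*√S (D(S) = √(2*S) = √2*√S)
T(w) = (-9 + w² - 20*w)²
1/(-315813 + T(D(M))) - E = 1/(-315813 + (9 - (√2*√(-17))² + 20*(√2*√(-17)))²) - 1*(-148005) = 1/(-315813 + (9 - (√2*(I*√17))² + 20*(√2*(I*√17)))²) + 148005 = 1/(-315813 + (9 - (I*√34)² + 20*(I*√34))²) + 148005 = 1/(-315813 + (9 - 1*(-34) + 20*I*√34)²) + 148005 = 1/(-315813 + (9 + 34 + 20*I*√34)²) + 148005 = 1/(-315813 + (43 + 20*I*√34)²) + 148005 = 148005 + 1/(-315813 + (43 + 20*I*√34)²)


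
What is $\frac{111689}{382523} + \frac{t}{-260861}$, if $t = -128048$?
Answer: $\frac{78116609333}{99785332303} \approx 0.78285$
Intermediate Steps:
$\frac{111689}{382523} + \frac{t}{-260861} = \frac{111689}{382523} - \frac{128048}{-260861} = 111689 \cdot \frac{1}{382523} - - \frac{128048}{260861} = \frac{111689}{382523} + \frac{128048}{260861} = \frac{78116609333}{99785332303}$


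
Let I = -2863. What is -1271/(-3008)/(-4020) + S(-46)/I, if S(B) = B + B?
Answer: 1108839847/34619854080 ≈ 0.032029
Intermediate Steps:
S(B) = 2*B
-1271/(-3008)/(-4020) + S(-46)/I = -1271/(-3008)/(-4020) + (2*(-46))/(-2863) = -1271*(-1/3008)*(-1/4020) - 92*(-1/2863) = (1271/3008)*(-1/4020) + 92/2863 = -1271/12092160 + 92/2863 = 1108839847/34619854080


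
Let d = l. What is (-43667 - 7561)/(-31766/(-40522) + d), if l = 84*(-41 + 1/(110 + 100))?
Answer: 1729884180/116258161 ≈ 14.880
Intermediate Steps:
l = -17218/5 (l = 84*(-41 + 1/210) = 84*(-8609/210) = -17218/5 ≈ -3443.6)
d = -17218/5 ≈ -3443.6
(-43667 - 7561)/(-31766/(-40522) + d) = (-43667 - 7561)/(-31766/(-40522) - 17218/5) = -51228/(-31766*(-1/40522) - 17218/5) = -51228/(15883/20261 - 17218/5) = -51228/(-348774483/101305) = -51228*(-101305/348774483) = 1729884180/116258161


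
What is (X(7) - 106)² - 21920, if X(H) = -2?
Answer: -10256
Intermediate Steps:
(X(7) - 106)² - 21920 = (-2 - 106)² - 21920 = (-108)² - 21920 = 11664 - 21920 = -10256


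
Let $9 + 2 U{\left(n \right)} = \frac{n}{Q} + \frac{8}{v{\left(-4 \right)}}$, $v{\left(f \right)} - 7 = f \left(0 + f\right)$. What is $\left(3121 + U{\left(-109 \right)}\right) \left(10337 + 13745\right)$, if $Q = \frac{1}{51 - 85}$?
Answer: $\frac{2752632805}{23} \approx 1.1968 \cdot 10^{8}$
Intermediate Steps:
$v{\left(f \right)} = 7 + f^{2}$ ($v{\left(f \right)} = 7 + f \left(0 + f\right) = 7 + f f = 7 + f^{2}$)
$Q = - \frac{1}{34}$ ($Q = \frac{1}{-34} = - \frac{1}{34} \approx -0.029412$)
$U{\left(n \right)} = - \frac{199}{46} - 17 n$ ($U{\left(n \right)} = - \frac{9}{2} + \frac{\frac{n}{- \frac{1}{34}} + \frac{8}{7 + \left(-4\right)^{2}}}{2} = - \frac{9}{2} + \frac{n \left(-34\right) + \frac{8}{7 + 16}}{2} = - \frac{9}{2} + \frac{- 34 n + \frac{8}{23}}{2} = - \frac{9}{2} + \frac{\frac{8}{23} - 34 n}{2} = - \frac{9}{2} - \left(- \frac{4}{23} + 17 n\right) = - \frac{199}{46} - 17 n$)
$\left(3121 + U{\left(-109 \right)}\right) \left(10337 + 13745\right) = \left(3121 - - \frac{85039}{46}\right) \left(10337 + 13745\right) = \left(3121 + \left(- \frac{199}{46} + 1853\right)\right) 24082 = \left(3121 + \frac{85039}{46}\right) 24082 = \frac{228605}{46} \cdot 24082 = \frac{2752632805}{23}$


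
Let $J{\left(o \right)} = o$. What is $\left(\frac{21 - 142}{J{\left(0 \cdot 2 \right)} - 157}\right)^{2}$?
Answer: $\frac{14641}{24649} \approx 0.59398$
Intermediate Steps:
$\left(\frac{21 - 142}{J{\left(0 \cdot 2 \right)} - 157}\right)^{2} = \left(\frac{21 - 142}{0 \cdot 2 - 157}\right)^{2} = \left(- \frac{121}{0 - 157}\right)^{2} = \left(- \frac{121}{-157}\right)^{2} = \left(\left(-121\right) \left(- \frac{1}{157}\right)\right)^{2} = \left(\frac{121}{157}\right)^{2} = \frac{14641}{24649}$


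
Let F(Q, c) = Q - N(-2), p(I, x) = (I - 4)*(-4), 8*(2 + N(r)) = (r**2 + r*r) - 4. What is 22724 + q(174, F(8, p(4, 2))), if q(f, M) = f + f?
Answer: 23072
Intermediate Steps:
N(r) = -5/2 + r**2/4 (N(r) = -2 + ((r**2 + r*r) - 4)/8 = -2 + ((r**2 + r**2) - 4)/8 = -2 + (2*r**2 - 4)/8 = -2 + (-4 + 2*r**2)/8 = -2 + (-1/2 + r**2/4) = -5/2 + r**2/4)
p(I, x) = 16 - 4*I (p(I, x) = (-4 + I)*(-4) = 16 - 4*I)
F(Q, c) = 3/2 + Q (F(Q, c) = Q - (-5/2 + (1/4)*(-2)**2) = Q - (-5/2 + (1/4)*4) = Q - (-5/2 + 1) = Q - 1*(-3/2) = Q + 3/2 = 3/2 + Q)
q(f, M) = 2*f
22724 + q(174, F(8, p(4, 2))) = 22724 + 2*174 = 22724 + 348 = 23072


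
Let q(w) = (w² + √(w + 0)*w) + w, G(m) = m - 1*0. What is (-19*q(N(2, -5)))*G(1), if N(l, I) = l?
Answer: -114 - 38*√2 ≈ -167.74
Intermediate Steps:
G(m) = m (G(m) = m + 0 = m)
q(w) = w + w² + w^(3/2) (q(w) = (w² + √w*w) + w = (w² + w^(3/2)) + w = w + w² + w^(3/2))
(-19*q(N(2, -5)))*G(1) = -19*(2 + 2² + 2^(3/2))*1 = -19*(2 + 4 + 2*√2)*1 = -19*(6 + 2*√2)*1 = (-114 - 38*√2)*1 = -114 - 38*√2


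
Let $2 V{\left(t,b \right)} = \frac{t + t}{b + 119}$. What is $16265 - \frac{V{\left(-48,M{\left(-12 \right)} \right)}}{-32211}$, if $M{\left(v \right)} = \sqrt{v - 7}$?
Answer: $\frac{619089245749}{38062665} + \frac{4 i \sqrt{19}}{38062665} \approx 16265.0 + 4.5808 \cdot 10^{-7} i$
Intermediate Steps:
$M{\left(v \right)} = \sqrt{-7 + v}$
$V{\left(t,b \right)} = \frac{t}{119 + b}$ ($V{\left(t,b \right)} = \frac{\left(t + t\right) \frac{1}{b + 119}}{2} = \frac{2 t \frac{1}{119 + b}}{2} = \frac{t}{119 + b}$)
$16265 - \frac{V{\left(-48,M{\left(-12 \right)} \right)}}{-32211} = 16265 - \frac{\left(-48\right) \frac{1}{119 + \sqrt{-7 - 12}}}{-32211} = 16265 - - \frac{48}{119 + \sqrt{-19}} \left(- \frac{1}{32211}\right) = 16265 - - \frac{48}{119 + i \sqrt{19}} \left(- \frac{1}{32211}\right) = 16265 - \frac{16}{10737 \left(119 + i \sqrt{19}\right)}$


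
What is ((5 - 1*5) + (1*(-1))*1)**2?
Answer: 1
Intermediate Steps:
((5 - 1*5) + (1*(-1))*1)**2 = ((5 - 5) - 1*1)**2 = (0 - 1)**2 = (-1)**2 = 1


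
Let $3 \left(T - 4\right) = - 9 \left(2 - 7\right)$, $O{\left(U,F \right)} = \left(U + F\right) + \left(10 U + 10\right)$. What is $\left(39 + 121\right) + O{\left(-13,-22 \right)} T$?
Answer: $-2785$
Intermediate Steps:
$O{\left(U,F \right)} = 10 + F + 11 U$ ($O{\left(U,F \right)} = \left(F + U\right) + \left(10 + 10 U\right) = 10 + F + 11 U$)
$T = 19$ ($T = 4 + \frac{\left(-9\right) \left(2 - 7\right)}{3} = 4 + \frac{\left(-9\right) \left(-5\right)}{3} = 4 + \frac{1}{3} \cdot 45 = 4 + 15 = 19$)
$\left(39 + 121\right) + O{\left(-13,-22 \right)} T = \left(39 + 121\right) + \left(10 - 22 + 11 \left(-13\right)\right) 19 = 160 + \left(10 - 22 - 143\right) 19 = 160 - 2945 = -2785$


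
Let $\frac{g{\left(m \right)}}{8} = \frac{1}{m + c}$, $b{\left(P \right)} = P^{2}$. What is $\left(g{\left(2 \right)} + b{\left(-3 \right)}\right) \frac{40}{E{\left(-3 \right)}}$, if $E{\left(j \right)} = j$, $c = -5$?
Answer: $- \frac{760}{9} \approx -84.444$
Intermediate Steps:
$g{\left(m \right)} = \frac{8}{-5 + m}$ ($g{\left(m \right)} = \frac{8}{m - 5} = \frac{8}{-5 + m}$)
$\left(g{\left(2 \right)} + b{\left(-3 \right)}\right) \frac{40}{E{\left(-3 \right)}} = \left(\frac{8}{-5 + 2} + \left(-3\right)^{2}\right) \frac{40}{-3} = \left(\frac{8}{-3} + 9\right) 40 \left(- \frac{1}{3}\right) = \left(8 \left(- \frac{1}{3}\right) + 9\right) \left(- \frac{40}{3}\right) = \left(- \frac{8}{3} + 9\right) \left(- \frac{40}{3}\right) = \frac{19}{3} \left(- \frac{40}{3}\right) = - \frac{760}{9}$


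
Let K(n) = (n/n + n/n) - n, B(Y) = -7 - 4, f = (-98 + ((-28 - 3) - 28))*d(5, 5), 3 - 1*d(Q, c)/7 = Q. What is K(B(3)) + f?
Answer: 2211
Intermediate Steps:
d(Q, c) = 21 - 7*Q
f = 2198 (f = (-98 + ((-28 - 3) - 28))*(21 - 7*5) = (-98 + (-31 - 28))*(21 - 35) = (-98 - 59)*(-14) = -157*(-14) = 2198)
B(Y) = -11
K(n) = 2 - n (K(n) = (1 + 1) - n = 2 - n)
K(B(3)) + f = (2 - 1*(-11)) + 2198 = (2 + 11) + 2198 = 13 + 2198 = 2211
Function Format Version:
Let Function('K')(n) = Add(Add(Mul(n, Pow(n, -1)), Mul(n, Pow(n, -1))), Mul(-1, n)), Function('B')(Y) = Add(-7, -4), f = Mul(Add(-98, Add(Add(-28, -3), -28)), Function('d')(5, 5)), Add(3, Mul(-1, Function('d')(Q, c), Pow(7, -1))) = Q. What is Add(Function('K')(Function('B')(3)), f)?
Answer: 2211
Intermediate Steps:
Function('d')(Q, c) = Add(21, Mul(-7, Q))
f = 2198 (f = Mul(Add(-98, Add(Add(-28, -3), -28)), Add(21, Mul(-7, 5))) = Mul(Add(-98, Add(-31, -28)), Add(21, -35)) = Mul(Add(-98, -59), -14) = Mul(-157, -14) = 2198)
Function('B')(Y) = -11
Function('K')(n) = Add(2, Mul(-1, n)) (Function('K')(n) = Add(Add(1, 1), Mul(-1, n)) = Add(2, Mul(-1, n)))
Add(Function('K')(Function('B')(3)), f) = Add(Add(2, Mul(-1, -11)), 2198) = Add(Add(2, 11), 2198) = Add(13, 2198) = 2211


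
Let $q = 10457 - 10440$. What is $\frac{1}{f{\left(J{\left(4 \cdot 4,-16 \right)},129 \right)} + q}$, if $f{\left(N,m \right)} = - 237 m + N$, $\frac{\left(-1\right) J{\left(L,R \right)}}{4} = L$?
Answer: $- \frac{1}{30620} \approx -3.2658 \cdot 10^{-5}$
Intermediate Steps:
$J{\left(L,R \right)} = - 4 L$
$f{\left(N,m \right)} = N - 237 m$
$q = 17$
$\frac{1}{f{\left(J{\left(4 \cdot 4,-16 \right)},129 \right)} + q} = \frac{1}{\left(- 4 \cdot 4 \cdot 4 - 30573\right) + 17} = \frac{1}{\left(\left(-4\right) 16 - 30573\right) + 17} = \frac{1}{\left(-64 - 30573\right) + 17} = \frac{1}{-30637 + 17} = \frac{1}{-30620} = - \frac{1}{30620}$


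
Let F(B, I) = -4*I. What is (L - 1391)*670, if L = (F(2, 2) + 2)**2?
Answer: -907850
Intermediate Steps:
L = 36 (L = (-4*2 + 2)**2 = (-8 + 2)**2 = (-6)**2 = 36)
(L - 1391)*670 = (36 - 1391)*670 = -1355*670 = -907850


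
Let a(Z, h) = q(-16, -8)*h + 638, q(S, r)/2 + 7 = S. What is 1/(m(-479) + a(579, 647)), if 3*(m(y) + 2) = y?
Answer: -3/87857 ≈ -3.4146e-5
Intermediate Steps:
q(S, r) = -14 + 2*S
m(y) = -2 + y/3
a(Z, h) = 638 - 46*h (a(Z, h) = (-14 + 2*(-16))*h + 638 = (-14 - 32)*h + 638 = -46*h + 638 = 638 - 46*h)
1/(m(-479) + a(579, 647)) = 1/((-2 + (1/3)*(-479)) + (638 - 46*647)) = 1/((-2 - 479/3) + (638 - 29762)) = 1/(-485/3 - 29124) = 1/(-87857/3) = -3/87857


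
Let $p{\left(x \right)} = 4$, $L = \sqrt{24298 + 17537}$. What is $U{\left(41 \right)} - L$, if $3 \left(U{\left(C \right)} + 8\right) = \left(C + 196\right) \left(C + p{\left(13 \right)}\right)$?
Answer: $3547 - \sqrt{41835} \approx 3342.5$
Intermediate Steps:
$L = \sqrt{41835} \approx 204.54$
$U{\left(C \right)} = -8 + \frac{\left(4 + C\right) \left(196 + C\right)}{3}$ ($U{\left(C \right)} = -8 + \frac{\left(C + 196\right) \left(C + 4\right)}{3} = -8 + \frac{\left(196 + C\right) \left(4 + C\right)}{3} = -8 + \frac{\left(4 + C\right) \left(196 + C\right)}{3}$)
$U{\left(41 \right)} - L = \left(\frac{760}{3} + \frac{41^{2}}{3} + \frac{200}{3} \cdot 41\right) - \sqrt{41835} = \left(\frac{760}{3} + \frac{1}{3} \cdot 1681 + \frac{8200}{3}\right) - \sqrt{41835} = \left(\frac{760}{3} + \frac{1681}{3} + \frac{8200}{3}\right) - \sqrt{41835} = 3547 - \sqrt{41835}$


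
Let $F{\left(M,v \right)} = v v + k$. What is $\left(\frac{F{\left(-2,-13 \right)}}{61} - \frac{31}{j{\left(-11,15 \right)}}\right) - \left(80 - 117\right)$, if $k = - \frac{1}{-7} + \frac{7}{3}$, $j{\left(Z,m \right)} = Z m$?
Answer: $\frac{2818127}{70455} \approx 39.999$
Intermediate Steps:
$k = \frac{52}{21}$ ($k = \left(-1\right) \left(- \frac{1}{7}\right) + 7 \cdot \frac{1}{3} = \frac{1}{7} + \frac{7}{3} = \frac{52}{21} \approx 2.4762$)
$F{\left(M,v \right)} = \frac{52}{21} + v^{2}$ ($F{\left(M,v \right)} = v v + \frac{52}{21} = v^{2} + \frac{52}{21} = \frac{52}{21} + v^{2}$)
$\left(\frac{F{\left(-2,-13 \right)}}{61} - \frac{31}{j{\left(-11,15 \right)}}\right) - \left(80 - 117\right) = \left(\frac{\frac{52}{21} + \left(-13\right)^{2}}{61} - \frac{31}{\left(-11\right) 15}\right) - \left(80 - 117\right) = \left(\left(\frac{52}{21} + 169\right) \frac{1}{61} - \frac{31}{-165}\right) - \left(80 - 117\right) = \left(\frac{3601}{21} \cdot \frac{1}{61} - - \frac{31}{165}\right) - -37 = \left(\frac{3601}{1281} + \frac{31}{165}\right) + 37 = \frac{211292}{70455} + 37 = \frac{2818127}{70455}$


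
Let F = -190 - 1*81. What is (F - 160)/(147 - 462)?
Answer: 431/315 ≈ 1.3683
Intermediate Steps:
F = -271 (F = -190 - 81 = -271)
(F - 160)/(147 - 462) = (-271 - 160)/(147 - 462) = -431/(-315) = -431*(-1/315) = 431/315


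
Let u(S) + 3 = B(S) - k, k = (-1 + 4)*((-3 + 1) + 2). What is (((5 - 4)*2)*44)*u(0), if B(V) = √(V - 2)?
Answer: -264 + 88*I*√2 ≈ -264.0 + 124.45*I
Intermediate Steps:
B(V) = √(-2 + V)
k = 0 (k = 3*(-2 + 2) = 3*0 = 0)
u(S) = -3 + √(-2 + S) (u(S) = -3 + (√(-2 + S) - 1*0) = -3 + (√(-2 + S) + 0) = -3 + √(-2 + S))
(((5 - 4)*2)*44)*u(0) = (((5 - 4)*2)*44)*(-3 + √(-2 + 0)) = ((1*2)*44)*(-3 + √(-2)) = (2*44)*(-3 + I*√2) = 88*(-3 + I*√2) = -264 + 88*I*√2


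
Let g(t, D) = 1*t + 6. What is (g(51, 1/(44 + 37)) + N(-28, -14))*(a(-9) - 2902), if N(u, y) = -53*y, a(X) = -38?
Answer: -2349060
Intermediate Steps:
g(t, D) = 6 + t (g(t, D) = t + 6 = 6 + t)
(g(51, 1/(44 + 37)) + N(-28, -14))*(a(-9) - 2902) = ((6 + 51) - 53*(-14))*(-38 - 2902) = (57 + 742)*(-2940) = 799*(-2940) = -2349060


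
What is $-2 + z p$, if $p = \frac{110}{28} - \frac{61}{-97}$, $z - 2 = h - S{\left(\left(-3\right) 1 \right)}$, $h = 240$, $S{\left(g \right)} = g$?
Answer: $\frac{216227}{194} \approx 1114.6$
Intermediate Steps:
$z = 245$ ($z = 2 + \left(240 - \left(-3\right) 1\right) = 2 + \left(240 - -3\right) = 2 + \left(240 + 3\right) = 2 + 243 = 245$)
$p = \frac{6189}{1358}$ ($p = 110 \cdot \frac{1}{28} - - \frac{61}{97} = \frac{55}{14} + \frac{61}{97} = \frac{6189}{1358} \approx 4.5574$)
$-2 + z p = -2 + 245 \cdot \frac{6189}{1358} = -2 + \frac{216615}{194} = \frac{216227}{194}$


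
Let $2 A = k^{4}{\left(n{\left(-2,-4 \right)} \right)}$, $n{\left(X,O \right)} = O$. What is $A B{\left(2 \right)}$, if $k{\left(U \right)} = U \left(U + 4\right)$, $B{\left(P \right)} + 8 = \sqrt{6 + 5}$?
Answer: $0$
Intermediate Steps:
$B{\left(P \right)} = -8 + \sqrt{11}$ ($B{\left(P \right)} = -8 + \sqrt{6 + 5} = -8 + \sqrt{11}$)
$k{\left(U \right)} = U \left(4 + U\right)$
$A = 0$ ($A = \frac{\left(- 4 \left(4 - 4\right)\right)^{4}}{2} = \frac{\left(\left(-4\right) 0\right)^{4}}{2} = \frac{0^{4}}{2} = \frac{1}{2} \cdot 0 = 0$)
$A B{\left(2 \right)} = 0 \left(-8 + \sqrt{11}\right) = 0$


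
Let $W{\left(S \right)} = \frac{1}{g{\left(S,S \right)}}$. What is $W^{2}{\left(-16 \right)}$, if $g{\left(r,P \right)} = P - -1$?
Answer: $\frac{1}{225} \approx 0.0044444$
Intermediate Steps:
$g{\left(r,P \right)} = 1 + P$ ($g{\left(r,P \right)} = P + 1 = 1 + P$)
$W{\left(S \right)} = \frac{1}{1 + S}$
$W^{2}{\left(-16 \right)} = \left(\frac{1}{1 - 16}\right)^{2} = \left(\frac{1}{-15}\right)^{2} = \left(- \frac{1}{15}\right)^{2} = \frac{1}{225}$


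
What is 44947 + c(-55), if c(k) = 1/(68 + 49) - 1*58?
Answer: 5252014/117 ≈ 44889.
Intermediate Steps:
c(k) = -6785/117 (c(k) = 1/117 - 58 = -6785/117)
44947 + c(-55) = 44947 - 6785/117 = 5252014/117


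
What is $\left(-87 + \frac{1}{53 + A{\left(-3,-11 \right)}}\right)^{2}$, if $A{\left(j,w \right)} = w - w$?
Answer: $\frac{21252100}{2809} \approx 7565.7$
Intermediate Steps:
$A{\left(j,w \right)} = 0$
$\left(-87 + \frac{1}{53 + A{\left(-3,-11 \right)}}\right)^{2} = \left(-87 + \frac{1}{53 + 0}\right)^{2} = \left(-87 + \frac{1}{53}\right)^{2} = \left(- \frac{4610}{53}\right)^{2} = \frac{21252100}{2809}$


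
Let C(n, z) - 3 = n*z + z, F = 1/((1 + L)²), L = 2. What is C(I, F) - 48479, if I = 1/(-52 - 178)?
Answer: -100345091/2070 ≈ -48476.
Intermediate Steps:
I = -1/230 (I = 1/(-230) = -1/230 ≈ -0.0043478)
F = ⅑ (F = 1/((1 + 2)²) = 1/(3²) = 1/9 = ⅑ ≈ 0.11111)
C(n, z) = 3 + z + n*z (C(n, z) = 3 + (n*z + z) = 3 + (z + n*z) = 3 + z + n*z)
C(I, F) - 48479 = (3 + ⅑ - 1/230*⅑) - 48479 = (3 + ⅑ - 1/2070) - 48479 = 6439/2070 - 48479 = -100345091/2070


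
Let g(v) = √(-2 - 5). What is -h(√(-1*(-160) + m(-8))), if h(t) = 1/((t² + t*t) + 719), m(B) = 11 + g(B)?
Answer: I/(-1061*I + 2*√7) ≈ -0.00094248 + 4.7004e-6*I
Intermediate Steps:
g(v) = I*√7 (g(v) = √(-7) = I*√7)
m(B) = 11 + I*√7
h(t) = 1/(719 + 2*t²) (h(t) = 1/((t² + t²) + 719) = 1/(2*t² + 719) = 1/(719 + 2*t²))
-h(√(-1*(-160) + m(-8))) = -1/(719 + 2*(√(-1*(-160) + (11 + I*√7)))²) = -1/(719 + 2*(√(160 + (11 + I*√7)))²) = -1/(719 + 2*(√(171 + I*√7))²) = -1/(719 + 2*(171 + I*√7)) = -1/(719 + (342 + 2*I*√7)) = -1/(1061 + 2*I*√7)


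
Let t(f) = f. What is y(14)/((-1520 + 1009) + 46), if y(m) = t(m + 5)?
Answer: -19/465 ≈ -0.040860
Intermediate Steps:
y(m) = 5 + m (y(m) = m + 5 = 5 + m)
y(14)/((-1520 + 1009) + 46) = (5 + 14)/((-1520 + 1009) + 46) = 19/(-511 + 46) = 19/(-465) = 19*(-1/465) = -19/465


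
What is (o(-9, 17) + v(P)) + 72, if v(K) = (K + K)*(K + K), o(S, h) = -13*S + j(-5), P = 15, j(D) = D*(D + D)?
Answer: 1139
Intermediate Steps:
j(D) = 2*D**2 (j(D) = D*(2*D) = 2*D**2)
o(S, h) = 50 - 13*S (o(S, h) = -13*S + 2*(-5)**2 = -13*S + 2*25 = -13*S + 50 = 50 - 13*S)
v(K) = 4*K**2 (v(K) = (2*K)*(2*K) = 4*K**2)
(o(-9, 17) + v(P)) + 72 = ((50 - 13*(-9)) + 4*15**2) + 72 = ((50 + 117) + 4*225) + 72 = (167 + 900) + 72 = 1067 + 72 = 1139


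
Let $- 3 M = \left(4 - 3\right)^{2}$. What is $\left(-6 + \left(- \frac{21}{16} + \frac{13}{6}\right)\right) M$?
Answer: $\frac{247}{144} \approx 1.7153$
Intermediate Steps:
$M = - \frac{1}{3}$ ($M = - \frac{\left(4 - 3\right)^{2}}{3} = - \frac{1^{2}}{3} = \left(- \frac{1}{3}\right) 1 = - \frac{1}{3} \approx -0.33333$)
$\left(-6 + \left(- \frac{21}{16} + \frac{13}{6}\right)\right) M = \left(-6 + \left(- \frac{21}{16} + \frac{13}{6}\right)\right) \left(- \frac{1}{3}\right) = \left(-6 + \frac{41}{48}\right) \left(- \frac{1}{3}\right) = \left(- \frac{247}{48}\right) \left(- \frac{1}{3}\right) = \frac{247}{144}$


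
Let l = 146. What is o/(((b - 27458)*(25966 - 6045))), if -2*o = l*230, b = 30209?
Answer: -16790/54802671 ≈ -0.00030637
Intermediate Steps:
o = -16790 (o = -73*230 = -1/2*33580 = -16790)
o/(((b - 27458)*(25966 - 6045))) = -16790*1/((25966 - 6045)*(30209 - 27458)) = -16790/(2751*19921) = -16790/54802671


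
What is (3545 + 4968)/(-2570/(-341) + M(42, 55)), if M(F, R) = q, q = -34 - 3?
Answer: -2902933/10047 ≈ -288.94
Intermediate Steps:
q = -37
M(F, R) = -37
(3545 + 4968)/(-2570/(-341) + M(42, 55)) = (3545 + 4968)/(-2570/(-341) - 37) = 8513/(-2570*(-1/341) - 37) = 8513/(2570/341 - 37) = 8513/(-10047/341) = 8513*(-341/10047) = -2902933/10047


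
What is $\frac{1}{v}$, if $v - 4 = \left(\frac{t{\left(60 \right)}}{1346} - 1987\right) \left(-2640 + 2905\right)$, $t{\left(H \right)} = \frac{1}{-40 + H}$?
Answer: $- \frac{5384}{2834950531} \approx -1.8992 \cdot 10^{-6}$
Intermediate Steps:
$v = - \frac{2834950531}{5384}$ ($v = 4 + \left(\frac{1}{\left(-40 + 60\right) 1346} - 1987\right) \left(-2640 + 2905\right) = 4 + \left(\frac{1}{20} \cdot \frac{1}{1346} - 1987\right) 265 = 4 + \left(\frac{1}{26920} - 1987\right) 265 = 4 - \frac{2834972067}{5384} = - \frac{2834950531}{5384} \approx -5.2655 \cdot 10^{5}$)
$\frac{1}{v} = \frac{1}{- \frac{2834950531}{5384}} = - \frac{5384}{2834950531}$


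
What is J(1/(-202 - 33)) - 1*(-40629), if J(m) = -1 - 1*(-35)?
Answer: 40663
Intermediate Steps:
J(m) = 34 (J(m) = -1 + 35 = 34)
J(1/(-202 - 33)) - 1*(-40629) = 34 - 1*(-40629) = 34 + 40629 = 40663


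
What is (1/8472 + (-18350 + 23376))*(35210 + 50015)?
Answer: 3628903766425/8472 ≈ 4.2834e+8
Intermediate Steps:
(1/8472 + (-18350 + 23376))*(35210 + 50015) = (1/8472 + 5026)*85225 = (42580273/8472)*85225 = 3628903766425/8472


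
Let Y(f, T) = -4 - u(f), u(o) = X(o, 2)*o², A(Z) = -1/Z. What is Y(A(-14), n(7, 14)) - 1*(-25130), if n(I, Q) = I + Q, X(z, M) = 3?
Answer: 4924693/196 ≈ 25126.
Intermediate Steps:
u(o) = 3*o²
Y(f, T) = -4 - 3*f²
Y(A(-14), n(7, 14)) - 1*(-25130) = (-4 - 3*(-1/(-14))²) - 1*(-25130) = (-4 - 3*(-1*(-1/14))²) + 25130 = (-4 - 3*(1/14)²) + 25130 = (-4 - 3*1/196) + 25130 = (-4 - 3/196) + 25130 = -787/196 + 25130 = 4924693/196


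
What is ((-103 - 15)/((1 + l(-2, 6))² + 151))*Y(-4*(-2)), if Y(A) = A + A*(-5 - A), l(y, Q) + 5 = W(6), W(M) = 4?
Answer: 11328/151 ≈ 75.020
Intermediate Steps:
l(y, Q) = -1 (l(y, Q) = -5 + 4 = -1)
((-103 - 15)/((1 + l(-2, 6))² + 151))*Y(-4*(-2)) = ((-103 - 15)/((1 - 1)² + 151))*(-(-4*(-2))*(4 - 4*(-2))) = (-118/(0² + 151))*(-1*8*(4 + 8)) = (-118/(0 + 151))*(-1*8*12) = -118/151*(-96) = 11328/151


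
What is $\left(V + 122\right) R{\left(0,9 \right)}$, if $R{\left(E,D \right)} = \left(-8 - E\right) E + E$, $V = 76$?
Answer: $0$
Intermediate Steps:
$R{\left(E,D \right)} = E + E \left(-8 - E\right)$ ($R{\left(E,D \right)} = E \left(-8 - E\right) + E = E + E \left(-8 - E\right)$)
$\left(V + 122\right) R{\left(0,9 \right)} = \left(76 + 122\right) \left(\left(-1\right) 0 \left(7 + 0\right)\right) = 198 \left(\left(-1\right) 0 \cdot 7\right) = 198 \cdot 0 = 0$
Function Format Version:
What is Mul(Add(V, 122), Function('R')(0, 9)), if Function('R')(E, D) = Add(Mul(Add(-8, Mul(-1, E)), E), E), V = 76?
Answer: 0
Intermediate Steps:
Function('R')(E, D) = Add(E, Mul(E, Add(-8, Mul(-1, E)))) (Function('R')(E, D) = Add(Mul(E, Add(-8, Mul(-1, E))), E) = Add(E, Mul(E, Add(-8, Mul(-1, E)))))
Mul(Add(V, 122), Function('R')(0, 9)) = Mul(Add(76, 122), Mul(-1, 0, Add(7, 0))) = Mul(198, Mul(-1, 0, 7)) = Mul(198, 0) = 0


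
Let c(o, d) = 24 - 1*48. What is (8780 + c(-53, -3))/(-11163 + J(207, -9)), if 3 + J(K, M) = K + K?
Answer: -2189/2688 ≈ -0.81436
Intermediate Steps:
J(K, M) = -3 + 2*K (J(K, M) = -3 + (K + K) = -3 + 2*K)
c(o, d) = -24 (c(o, d) = 24 - 48 = -24)
(8780 + c(-53, -3))/(-11163 + J(207, -9)) = (8780 - 24)/(-11163 + (-3 + 2*207)) = 8756/(-11163 + (-3 + 414)) = 8756/(-11163 + 411) = 8756/(-10752) = 8756*(-1/10752) = -2189/2688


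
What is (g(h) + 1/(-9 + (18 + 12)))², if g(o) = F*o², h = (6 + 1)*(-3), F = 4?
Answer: 1372332025/441 ≈ 3.1119e+6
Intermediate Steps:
h = -21 (h = 7*(-3) = -21)
g(o) = 4*o²
(g(h) + 1/(-9 + (18 + 12)))² = (4*(-21)² + 1/(-9 + (18 + 12)))² = (4*441 + 1/(-9 + 30))² = (1764 + 1/21)² = (37045/21)² = 1372332025/441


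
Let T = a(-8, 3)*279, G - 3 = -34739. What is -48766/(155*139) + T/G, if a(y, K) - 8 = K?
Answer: -1760057381/748387120 ≈ -2.3518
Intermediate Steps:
G = -34736 (G = 3 - 34739 = -34736)
a(y, K) = 8 + K
T = 3069 (T = (8 + 3)*279 = 11*279 = 3069)
-48766/(155*139) + T/G = -48766/(155*139) + 3069/(-34736) = -48766/21545 + 3069*(-1/34736) = -48766*1/21545 - 3069/34736 = -48766/21545 - 3069/34736 = -1760057381/748387120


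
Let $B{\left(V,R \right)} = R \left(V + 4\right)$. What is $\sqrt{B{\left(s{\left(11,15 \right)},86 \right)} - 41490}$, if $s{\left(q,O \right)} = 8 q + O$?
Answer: $4 i \sqrt{2018} \approx 179.69 i$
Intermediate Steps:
$s{\left(q,O \right)} = O + 8 q$
$B{\left(V,R \right)} = R \left(4 + V\right)$
$\sqrt{B{\left(s{\left(11,15 \right)},86 \right)} - 41490} = \sqrt{86 \left(4 + \left(15 + 8 \cdot 11\right)\right) - 41490} = \sqrt{86 \left(4 + \left(15 + 88\right)\right) - 41490} = \sqrt{86 \left(4 + 103\right) - 41490} = \sqrt{86 \cdot 107 - 41490} = \sqrt{9202 - 41490} = \sqrt{-32288} = 4 i \sqrt{2018}$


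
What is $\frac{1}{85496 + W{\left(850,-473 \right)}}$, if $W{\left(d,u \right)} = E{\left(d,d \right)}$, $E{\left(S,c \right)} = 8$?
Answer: $\frac{1}{85504} \approx 1.1695 \cdot 10^{-5}$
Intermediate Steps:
$W{\left(d,u \right)} = 8$
$\frac{1}{85496 + W{\left(850,-473 \right)}} = \frac{1}{85496 + 8} = \frac{1}{85504}$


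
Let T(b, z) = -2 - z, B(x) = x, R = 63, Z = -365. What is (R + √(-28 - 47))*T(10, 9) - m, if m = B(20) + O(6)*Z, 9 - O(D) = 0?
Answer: 2572 - 55*I*√3 ≈ 2572.0 - 95.263*I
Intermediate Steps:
O(D) = 9 (O(D) = 9 - 1*0 = 9 + 0 = 9)
m = -3265 (m = 20 + 9*(-365) = 20 - 3285 = -3265)
(R + √(-28 - 47))*T(10, 9) - m = (63 + √(-28 - 47))*(-2 - 1*9) - 1*(-3265) = (63 + √(-75))*(-2 - 9) + 3265 = (63 + 5*I*√3)*(-11) + 3265 = (-693 - 55*I*√3) + 3265 = 2572 - 55*I*√3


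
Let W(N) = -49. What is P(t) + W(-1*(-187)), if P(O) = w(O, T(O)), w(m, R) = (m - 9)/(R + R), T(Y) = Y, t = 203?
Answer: -9850/203 ≈ -48.522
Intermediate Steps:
w(m, R) = (-9 + m)/(2*R) (w(m, R) = (-9 + m)/((2*R)) = (-9 + m)*(1/(2*R)) = (-9 + m)/(2*R))
P(O) = (-9 + O)/(2*O)
P(t) + W(-1*(-187)) = (½)*(-9 + 203)/203 - 49 = (½)*(1/203)*194 - 49 = 97/203 - 49 = -9850/203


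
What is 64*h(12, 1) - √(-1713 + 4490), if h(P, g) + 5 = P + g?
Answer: 512 - √2777 ≈ 459.30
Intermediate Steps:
h(P, g) = -5 + P + g (h(P, g) = -5 + (P + g) = -5 + P + g)
64*h(12, 1) - √(-1713 + 4490) = 64*(-5 + 12 + 1) - √(-1713 + 4490) = 64*8 - √2777 = 512 - √2777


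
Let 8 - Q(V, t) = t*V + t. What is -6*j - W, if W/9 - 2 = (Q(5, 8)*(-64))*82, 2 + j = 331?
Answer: -1891272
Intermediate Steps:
j = 329 (j = -2 + 331 = 329)
Q(V, t) = 8 - t - V*t (Q(V, t) = 8 - (t*V + t) = 8 - (V*t + t) = 8 - (t + V*t) = 8 + (-t - V*t) = 8 - t - V*t)
W = 1889298 (W = 18 + 9*(((8 - 1*8 - 1*5*8)*(-64))*82) = 18 + 9*(((8 - 8 - 40)*(-64))*82) = 18 + 9*(-40*(-64)*82) = 18 + 9*(2560*82) = 18 + 9*209920 = 18 + 1889280 = 1889298)
-6*j - W = -6*329 - 1*1889298 = -1974 - 1889298 = -1891272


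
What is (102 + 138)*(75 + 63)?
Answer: 33120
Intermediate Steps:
(102 + 138)*(75 + 63) = 240*138 = 33120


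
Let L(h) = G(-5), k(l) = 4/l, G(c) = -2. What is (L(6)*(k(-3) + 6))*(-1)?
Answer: 28/3 ≈ 9.3333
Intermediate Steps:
L(h) = -2
(L(6)*(k(-3) + 6))*(-1) = -2*(4/(-3) + 6)*(-1) = -2*(4*(-⅓) + 6)*(-1) = -2*(-4/3 + 6)*(-1) = -2*14/3*(-1) = -28/3*(-1) = 28/3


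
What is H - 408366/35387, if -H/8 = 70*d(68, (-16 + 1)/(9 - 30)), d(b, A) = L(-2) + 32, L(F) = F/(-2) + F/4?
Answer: -644451766/35387 ≈ -18212.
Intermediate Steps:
L(F) = -F/4 (L(F) = F*(-1/2) + F*(1/4) = -F/2 + F/4 = -F/4)
d(b, A) = 65/2 (d(b, A) = -1/4*(-2) + 32 = 1/2 + 32 = 65/2)
H = -18200 (H = -560*65/2 = -8*2275 = -18200)
H - 408366/35387 = -18200 - 408366/35387 = -644451766/35387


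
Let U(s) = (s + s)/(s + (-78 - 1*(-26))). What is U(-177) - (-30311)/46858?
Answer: 23528951/10730482 ≈ 2.1927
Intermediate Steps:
U(s) = 2*s/(-52 + s) (U(s) = (2*s)/(s + (-78 + 26)) = (2*s)/(s - 52) = (2*s)/(-52 + s) = 2*s/(-52 + s))
U(-177) - (-30311)/46858 = 2*(-177)/(-52 - 177) - (-30311)/46858 = 2*(-177)/(-229) - (-30311)/46858 = 2*(-177)*(-1/229) - 1*(-30311/46858) = 354/229 + 30311/46858 = 23528951/10730482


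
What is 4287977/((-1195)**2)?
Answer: 4287977/1428025 ≈ 3.0027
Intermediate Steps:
4287977/((-1195)**2) = 4287977/1428025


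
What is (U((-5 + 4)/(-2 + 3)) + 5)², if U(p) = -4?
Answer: 1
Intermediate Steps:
(U((-5 + 4)/(-2 + 3)) + 5)² = (-4 + 5)² = 1² = 1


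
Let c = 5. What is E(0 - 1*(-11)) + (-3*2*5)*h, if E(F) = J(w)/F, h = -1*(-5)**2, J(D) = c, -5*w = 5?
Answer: 8255/11 ≈ 750.45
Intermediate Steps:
w = -1 (w = -1/5*5 = -1)
J(D) = 5
h = -25 (h = -1*25 = -25)
E(F) = 5/F
E(0 - 1*(-11)) + (-3*2*5)*h = 5/(0 - 1*(-11)) + (-3*2*5)*(-25) = 5/(0 + 11) - 6*5*(-25) = 5/11 - 30*(-25) = 5*(1/11) + 750 = 5/11 + 750 = 8255/11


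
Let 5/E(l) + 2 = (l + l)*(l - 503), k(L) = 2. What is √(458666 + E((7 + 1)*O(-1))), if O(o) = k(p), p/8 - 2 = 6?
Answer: √111420702271806/15586 ≈ 677.25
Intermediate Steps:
p = 64 (p = 16 + 8*6 = 16 + 48 = 64)
O(o) = 2
E(l) = 5/(-2 + 2*l*(-503 + l)) (E(l) = 5/(-2 + (l + l)*(l - 503)) = 5/(-2 + (2*l)*(-503 + l)) = 5/(-2 + 2*l*(-503 + l)))
√(458666 + E((7 + 1)*O(-1))) = √(458666 + 5/(2*(-1 + ((7 + 1)*2)² - 503*(7 + 1)*2))) = √(458666 + 5/(2*(-1 + (8*2)² - 4024*2))) = √(458666 + 5/(2*(-1 + 16² - 503*16))) = √(458666 + 5/(2*(-1 + 256 - 8048))) = √(458666 + (5/2)/(-7793)) = √(458666 + (5/2)*(-1/7793)) = √(458666 - 5/15586) = √(7148768271/15586) = √111420702271806/15586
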